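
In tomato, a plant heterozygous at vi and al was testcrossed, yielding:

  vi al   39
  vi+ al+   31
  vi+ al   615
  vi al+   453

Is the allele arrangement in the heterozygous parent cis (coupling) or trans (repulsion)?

trans

The two most frequent classes are vi+ al (615) and vi al+ (453); these are the parental (non-recombinant) types.
So the F1 carried vi+ al on one chromosome and vi al+ on the other — the recessive alleles are on opposite chromosomes (trans / repulsion).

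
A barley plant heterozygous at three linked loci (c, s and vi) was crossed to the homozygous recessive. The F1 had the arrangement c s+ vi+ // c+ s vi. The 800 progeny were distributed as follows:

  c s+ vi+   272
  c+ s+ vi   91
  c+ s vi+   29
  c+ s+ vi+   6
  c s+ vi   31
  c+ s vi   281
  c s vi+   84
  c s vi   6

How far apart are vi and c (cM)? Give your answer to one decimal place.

9.0 cM

The two rarest classes, c+ s+ vi+ and c s vi, are the double crossovers. Comparing them with the parentals, only the c allele has switched, so c is the middle locus and the order is s – c – vi.
Crossovers in the c–vi interval produce the single-crossover classes c s+ vi and c+ s vi+ (31 + 29 = 60) plus the double crossovers (12).
RF(c–vi) = (60 + 12) / 800 = 72/800 = 0.0900 → 9.0 cM.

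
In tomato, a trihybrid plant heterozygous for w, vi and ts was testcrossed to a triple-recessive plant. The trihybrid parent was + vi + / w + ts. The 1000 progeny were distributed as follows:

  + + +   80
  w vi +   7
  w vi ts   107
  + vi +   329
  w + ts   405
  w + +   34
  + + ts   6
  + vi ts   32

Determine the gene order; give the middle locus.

The two rarest classes, w vi + and + + ts, are the double crossovers. Comparing them with the parentals, only the w allele has switched, so w is the middle locus and the order is vi – w – ts.

w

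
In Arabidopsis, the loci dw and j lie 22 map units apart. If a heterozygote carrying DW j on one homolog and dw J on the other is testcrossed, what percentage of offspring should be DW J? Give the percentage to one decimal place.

A map distance of 22 map units corresponds to a recombination frequency of 0.220.
The F1 is DW j / dw J, so DW J is a recombinant gamete class with expected frequency r/2 = 0.220/2 = 0.1100.
That is 0.1100 = 11.0% of the progeny.

11.0%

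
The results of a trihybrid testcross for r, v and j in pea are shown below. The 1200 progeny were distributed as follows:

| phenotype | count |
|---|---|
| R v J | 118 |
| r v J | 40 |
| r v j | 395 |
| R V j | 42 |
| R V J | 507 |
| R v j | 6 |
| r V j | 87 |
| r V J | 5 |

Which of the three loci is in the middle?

The two most frequent reciprocal classes, r v j and R V J, are the parental types, so the F1 was r v j / R V J.
The two rarest classes, R v j and r V J, are the double crossovers. Comparing them with the parentals, only the r allele has switched, so r is the middle locus and the order is v – r – j.

r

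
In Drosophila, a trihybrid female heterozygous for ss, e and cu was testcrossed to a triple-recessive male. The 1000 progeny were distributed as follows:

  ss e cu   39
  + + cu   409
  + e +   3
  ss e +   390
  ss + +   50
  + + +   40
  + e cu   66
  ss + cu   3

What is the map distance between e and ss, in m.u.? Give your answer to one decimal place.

The two most frequent reciprocal classes, + + cu and ss e +, are the parental types, so the F1 was + + cu / ss e +.
The two rarest classes, ss + cu and + e +, are the double crossovers. Comparing them with the parentals, only the ss allele has switched, so ss is the middle locus and the order is cu – ss – e.
Crossovers in the ss–e interval produce the single-crossover classes + e cu and ss + + (66 + 50 = 116) plus the double crossovers (6).
RF(ss–e) = (116 + 6) / 1000 = 122/1000 = 0.1220 → 12.2 m.u.

12.2 m.u.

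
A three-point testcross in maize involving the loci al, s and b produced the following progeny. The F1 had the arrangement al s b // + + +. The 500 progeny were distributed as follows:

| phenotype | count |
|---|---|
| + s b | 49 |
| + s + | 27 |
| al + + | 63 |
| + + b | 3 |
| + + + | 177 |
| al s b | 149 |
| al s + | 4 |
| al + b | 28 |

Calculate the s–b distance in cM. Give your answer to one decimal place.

12.4 cM

The two rarest classes, al s + and + + b, are the double crossovers. Comparing them with the parentals, only the b allele has switched, so b is the middle locus and the order is al – b – s.
Crossovers in the b–s interval produce the single-crossover classes al + b and + s + (28 + 27 = 55) plus the double crossovers (7).
RF(b–s) = (55 + 7) / 500 = 62/500 = 0.1240 → 12.4 cM.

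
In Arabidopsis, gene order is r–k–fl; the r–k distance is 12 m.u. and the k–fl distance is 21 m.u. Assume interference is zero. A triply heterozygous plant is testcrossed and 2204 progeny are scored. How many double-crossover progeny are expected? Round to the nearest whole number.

Map distances give recombination frequencies of 0.120 and 0.210 for the two intervals.
With no interference, expected double-crossover frequency = 0.120 × 0.210 = 0.02520.
Expected number = 0.02520 × 2204 = 55.54 ≈ 56.

56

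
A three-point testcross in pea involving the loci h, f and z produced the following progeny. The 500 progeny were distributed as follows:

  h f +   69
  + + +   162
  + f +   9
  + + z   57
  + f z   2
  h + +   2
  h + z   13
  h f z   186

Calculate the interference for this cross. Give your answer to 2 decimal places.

The two most frequent reciprocal classes, + + + and h f z, are the parental types, so the F1 was + + + / h f z.
The two rarest classes, h + + and + f z, are the double crossovers. Comparing them with the parentals, only the h allele has switched, so h is the middle locus and the order is z – h – f.
z–h: (126 + 4)/500 = 0.2600; h–f: (22 + 4)/500 = 0.0520.
Expected DCO frequency = 0.2600 × 0.0520 ≈ 0.01352; observed = 4/500 ≈ 0.00800.
Coefficient of coincidence = 0.00800/0.01352 ≈ 0.59; interference = 1 − 0.59 = 0.41.

0.41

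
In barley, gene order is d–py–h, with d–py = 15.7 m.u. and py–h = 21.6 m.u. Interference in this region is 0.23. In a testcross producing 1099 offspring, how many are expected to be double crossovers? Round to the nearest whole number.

Map distances give recombination frequencies of 0.157 and 0.216 for the two intervals.
With interference 0.23 (so coincidence = 0.77), expected double-crossover frequency = 0.157 × 0.216 × 0.77 = 0.02611.
Expected number = 0.02611 × 1099 = 28.70 ≈ 29.

29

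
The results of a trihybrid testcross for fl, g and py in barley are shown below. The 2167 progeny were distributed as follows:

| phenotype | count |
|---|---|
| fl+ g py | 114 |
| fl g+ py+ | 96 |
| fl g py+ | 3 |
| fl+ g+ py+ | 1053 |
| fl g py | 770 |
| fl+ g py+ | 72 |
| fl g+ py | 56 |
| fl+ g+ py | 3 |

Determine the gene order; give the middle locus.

The two most frequent reciprocal classes, fl g py and fl+ g+ py+, are the parental types, so the F1 was fl g py / fl+ g+ py+.
The two rarest classes, fl g py+ and fl+ g+ py, are the double crossovers. Comparing them with the parentals, only the py allele has switched, so py is the middle locus and the order is g – py – fl.

py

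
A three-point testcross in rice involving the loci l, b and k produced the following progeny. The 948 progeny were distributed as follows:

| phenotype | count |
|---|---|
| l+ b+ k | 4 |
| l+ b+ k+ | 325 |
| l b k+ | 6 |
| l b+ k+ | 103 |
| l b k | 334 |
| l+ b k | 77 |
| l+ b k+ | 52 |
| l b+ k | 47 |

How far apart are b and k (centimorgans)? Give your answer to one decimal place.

The two most frequent reciprocal classes, l b k and l+ b+ k+, are the parental types, so the F1 was l b k / l+ b+ k+.
The two rarest classes, l b k+ and l+ b+ k, are the double crossovers. Comparing them with the parentals, only the k allele has switched, so k is the middle locus and the order is b – k – l.
Crossovers in the b–k interval produce the single-crossover classes l b+ k and l+ b k+ (47 + 52 = 99) plus the double crossovers (10).
RF(b–k) = (99 + 10) / 948 = 109/948 = 0.1150 → 11.5 centimorgans.

11.5 centimorgans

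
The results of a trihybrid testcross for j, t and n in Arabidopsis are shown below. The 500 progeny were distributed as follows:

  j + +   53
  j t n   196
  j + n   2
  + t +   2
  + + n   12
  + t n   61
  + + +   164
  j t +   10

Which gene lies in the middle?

The two most frequent reciprocal classes, + + + and j t n, are the parental types, so the F1 was + + + / j t n.
The two rarest classes, + t + and j + n, are the double crossovers. Comparing them with the parentals, only the t allele has switched, so t is the middle locus and the order is j – t – n.

t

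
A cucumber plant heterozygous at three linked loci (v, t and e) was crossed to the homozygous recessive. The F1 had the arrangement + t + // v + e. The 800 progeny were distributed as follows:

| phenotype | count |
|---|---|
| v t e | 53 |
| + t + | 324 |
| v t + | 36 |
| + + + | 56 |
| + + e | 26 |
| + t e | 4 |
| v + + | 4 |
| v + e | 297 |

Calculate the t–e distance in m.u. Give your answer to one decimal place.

The two rarest classes, + t e and v + +, are the double crossovers. Comparing them with the parentals, only the e allele has switched, so e is the middle locus and the order is v – e – t.
Crossovers in the e–t interval produce the single-crossover classes + + + and v t e (56 + 53 = 109) plus the double crossovers (8).
RF(e–t) = (109 + 8) / 800 = 117/800 = 0.1462 → 14.6 m.u.

14.6 m.u.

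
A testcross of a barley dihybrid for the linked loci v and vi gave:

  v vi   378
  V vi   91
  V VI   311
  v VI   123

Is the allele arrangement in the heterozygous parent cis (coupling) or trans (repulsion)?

The two most frequent classes are V VI (311) and v vi (378); these are the parental (non-recombinant) types.
So the F1 carried V VI on one chromosome and v vi on the other — the recessive alleles are on the same chromosome (cis / coupling).

cis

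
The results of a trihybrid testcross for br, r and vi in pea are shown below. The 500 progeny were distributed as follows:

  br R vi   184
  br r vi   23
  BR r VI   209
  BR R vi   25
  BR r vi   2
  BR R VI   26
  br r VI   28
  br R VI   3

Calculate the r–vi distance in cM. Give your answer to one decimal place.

The two most frequent reciprocal classes, BR r VI and br R vi, are the parental types, so the F1 was BR r VI / br R vi.
The two rarest classes, BR r vi and br R VI, are the double crossovers. Comparing them with the parentals, only the vi allele has switched, so vi is the middle locus and the order is r – vi – br.
Crossovers in the r–vi interval produce the single-crossover classes BR R VI and br r vi (26 + 23 = 49) plus the double crossovers (5).
RF(r–vi) = (49 + 5) / 500 = 54/500 = 0.1080 → 10.8 cM.

10.8 cM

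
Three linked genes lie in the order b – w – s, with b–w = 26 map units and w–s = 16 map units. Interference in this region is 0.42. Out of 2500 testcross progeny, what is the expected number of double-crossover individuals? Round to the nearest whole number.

Map distances give recombination frequencies of 0.260 and 0.160 for the two intervals.
With interference 0.42 (so coincidence = 0.58), expected double-crossover frequency = 0.260 × 0.160 × 0.58 = 0.02413.
Expected number = 0.02413 × 2500 = 60.32 ≈ 60.

60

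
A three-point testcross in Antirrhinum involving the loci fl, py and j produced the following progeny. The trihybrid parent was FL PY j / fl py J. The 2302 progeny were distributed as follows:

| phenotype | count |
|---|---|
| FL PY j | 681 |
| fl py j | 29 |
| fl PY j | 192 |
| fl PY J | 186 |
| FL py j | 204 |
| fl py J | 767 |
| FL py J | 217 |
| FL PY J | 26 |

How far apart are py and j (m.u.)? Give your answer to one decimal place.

19.3 m.u.

The two rarest classes, FL PY J and fl py j, are the double crossovers. Comparing them with the parentals, only the j allele has switched, so j is the middle locus and the order is py – j – fl.
Crossovers in the py–j interval produce the single-crossover classes FL py j and fl PY J (204 + 186 = 390) plus the double crossovers (55).
RF(py–j) = (390 + 55) / 2302 = 445/2302 = 0.1933 → 19.3 m.u.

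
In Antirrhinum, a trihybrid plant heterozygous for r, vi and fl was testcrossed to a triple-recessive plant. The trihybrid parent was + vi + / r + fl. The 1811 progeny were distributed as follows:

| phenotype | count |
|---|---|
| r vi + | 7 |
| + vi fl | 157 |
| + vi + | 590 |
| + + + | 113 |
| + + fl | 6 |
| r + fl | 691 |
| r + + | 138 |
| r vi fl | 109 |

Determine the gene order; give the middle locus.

r

The two rarest classes, r vi + and + + fl, are the double crossovers. Comparing them with the parentals, only the r allele has switched, so r is the middle locus and the order is fl – r – vi.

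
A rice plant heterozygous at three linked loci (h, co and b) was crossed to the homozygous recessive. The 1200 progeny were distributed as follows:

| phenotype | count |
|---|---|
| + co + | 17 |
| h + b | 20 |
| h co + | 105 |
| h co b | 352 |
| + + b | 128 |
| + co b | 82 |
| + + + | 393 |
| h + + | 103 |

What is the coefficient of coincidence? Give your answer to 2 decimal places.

0.74

The two most frequent reciprocal classes, + + + and h co b, are the parental types, so the F1 was + + + / h co b.
The two rarest classes, + co + and h + b, are the double crossovers. Comparing them with the parentals, only the co allele has switched, so co is the middle locus and the order is h – co – b.
h–co: (185 + 37)/1200 = 0.1850; co–b: (233 + 37)/1200 = 0.2250.
Expected DCO frequency = 0.1850 × 0.2250 ≈ 0.04163; observed = 37/1200 ≈ 0.03083.
Coefficient of coincidence = 0.03083/0.04163 ≈ 0.74.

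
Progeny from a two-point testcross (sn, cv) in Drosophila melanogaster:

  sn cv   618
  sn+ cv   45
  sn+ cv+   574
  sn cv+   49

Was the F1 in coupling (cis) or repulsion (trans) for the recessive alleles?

cis

The two most frequent classes are sn+ cv+ (574) and sn cv (618); these are the parental (non-recombinant) types.
So the F1 carried sn+ cv+ on one chromosome and sn cv on the other — the recessive alleles are on the same chromosome (cis / coupling).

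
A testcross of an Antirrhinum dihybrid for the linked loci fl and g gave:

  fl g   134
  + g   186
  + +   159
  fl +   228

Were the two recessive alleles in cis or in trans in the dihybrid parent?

trans

The two most frequent classes are + g (186) and fl + (228); these are the parental (non-recombinant) types.
So the F1 carried + g on one chromosome and fl + on the other — the recessive alleles are on opposite chromosomes (trans / repulsion).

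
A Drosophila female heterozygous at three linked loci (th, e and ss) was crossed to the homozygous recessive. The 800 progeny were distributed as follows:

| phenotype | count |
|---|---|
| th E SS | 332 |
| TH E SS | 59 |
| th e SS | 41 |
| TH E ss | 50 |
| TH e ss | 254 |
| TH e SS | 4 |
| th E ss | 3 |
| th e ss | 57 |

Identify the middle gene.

The two most frequent reciprocal classes, th E SS and TH e ss, are the parental types, so the F1 was th E SS / TH e ss.
The two rarest classes, th E ss and TH e SS, are the double crossovers. Comparing them with the parentals, only the ss allele has switched, so ss is the middle locus and the order is e – ss – th.

ss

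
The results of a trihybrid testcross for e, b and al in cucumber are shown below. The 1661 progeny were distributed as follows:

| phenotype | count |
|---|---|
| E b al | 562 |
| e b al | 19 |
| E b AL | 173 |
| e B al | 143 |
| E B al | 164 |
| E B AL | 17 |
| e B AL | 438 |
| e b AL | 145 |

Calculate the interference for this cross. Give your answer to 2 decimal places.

0.51

The two most frequent reciprocal classes, E b al and e B AL, are the parental types, so the F1 was E b al / e B AL.
The two rarest classes, e b al and E B AL, are the double crossovers. Comparing them with the parentals, only the e allele has switched, so e is the middle locus and the order is b – e – al.
b–e: (309 + 36)/1661 = 0.2077; e–al: (316 + 36)/1661 = 0.2119.
Expected DCO frequency = 0.2077 × 0.2119 ≈ 0.04401; observed = 36/1661 ≈ 0.02167.
Coefficient of coincidence = 0.02167/0.04401 ≈ 0.49; interference = 1 − 0.49 = 0.51.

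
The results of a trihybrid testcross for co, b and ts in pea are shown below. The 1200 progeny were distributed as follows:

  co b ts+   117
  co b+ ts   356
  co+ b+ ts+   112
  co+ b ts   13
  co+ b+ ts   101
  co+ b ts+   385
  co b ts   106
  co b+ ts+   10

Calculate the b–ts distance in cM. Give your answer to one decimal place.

20.1 cM

The two most frequent reciprocal classes, co b+ ts and co+ b ts+, are the parental types, so the F1 was co b+ ts / co+ b ts+.
The two rarest classes, co b+ ts+ and co+ b ts, are the double crossovers. Comparing them with the parentals, only the ts allele has switched, so ts is the middle locus and the order is co – ts – b.
Crossovers in the ts–b interval produce the single-crossover classes co b ts and co+ b+ ts+ (106 + 112 = 218) plus the double crossovers (23).
RF(ts–b) = (218 + 23) / 1200 = 241/1200 = 0.2008 → 20.1 cM.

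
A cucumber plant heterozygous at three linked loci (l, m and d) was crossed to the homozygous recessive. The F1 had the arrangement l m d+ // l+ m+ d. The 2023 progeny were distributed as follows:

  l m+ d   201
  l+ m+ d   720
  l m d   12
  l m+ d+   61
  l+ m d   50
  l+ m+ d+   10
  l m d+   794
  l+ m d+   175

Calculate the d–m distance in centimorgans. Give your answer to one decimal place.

The two rarest classes, l m d and l+ m+ d+, are the double crossovers. Comparing them with the parentals, only the d allele has switched, so d is the middle locus and the order is l – d – m.
Crossovers in the d–m interval produce the single-crossover classes l m+ d+ and l+ m d (61 + 50 = 111) plus the double crossovers (22).
RF(d–m) = (111 + 22) / 2023 = 133/2023 = 0.0657 → 6.6 centimorgans.

6.6 centimorgans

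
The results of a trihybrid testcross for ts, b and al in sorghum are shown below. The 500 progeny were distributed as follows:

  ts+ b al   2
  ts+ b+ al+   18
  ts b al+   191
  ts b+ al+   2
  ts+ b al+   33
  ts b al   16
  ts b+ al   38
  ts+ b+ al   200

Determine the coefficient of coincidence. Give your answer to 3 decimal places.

The two most frequent reciprocal classes, ts b al+ and ts+ b+ al, are the parental types, so the F1 was ts b al+ / ts+ b+ al.
The two rarest classes, ts b+ al+ and ts+ b al, are the double crossovers. Comparing them with the parentals, only the b allele has switched, so b is the middle locus and the order is ts – b – al.
ts–b: (71 + 4)/500 = 0.1500; b–al: (34 + 4)/500 = 0.0760.
Expected DCO frequency = 0.1500 × 0.0760 ≈ 0.01140; observed = 4/500 ≈ 0.00800.
Coefficient of coincidence = 0.00800/0.01140 ≈ 0.702.

0.702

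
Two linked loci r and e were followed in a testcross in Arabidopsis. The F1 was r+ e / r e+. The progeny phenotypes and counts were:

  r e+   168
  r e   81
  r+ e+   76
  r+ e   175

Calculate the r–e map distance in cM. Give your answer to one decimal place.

The recombinant classes are r+ e+ and r e: 76 + 81 = 157.
Recombination frequency = 157/500 = 0.3140 ≈ 31.4%, i.e. 31.4 cM.

31.4 cM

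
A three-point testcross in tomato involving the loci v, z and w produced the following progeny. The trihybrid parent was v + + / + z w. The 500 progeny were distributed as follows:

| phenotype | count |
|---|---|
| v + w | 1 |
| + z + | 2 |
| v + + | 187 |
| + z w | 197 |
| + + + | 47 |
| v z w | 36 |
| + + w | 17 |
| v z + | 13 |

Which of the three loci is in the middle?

w

The two rarest classes, v + w and + z +, are the double crossovers. Comparing them with the parentals, only the w allele has switched, so w is the middle locus and the order is z – w – v.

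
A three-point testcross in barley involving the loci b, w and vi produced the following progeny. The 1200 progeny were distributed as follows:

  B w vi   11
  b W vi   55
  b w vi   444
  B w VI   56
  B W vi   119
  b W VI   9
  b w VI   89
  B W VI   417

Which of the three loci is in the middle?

b

The two most frequent reciprocal classes, B W VI and b w vi, are the parental types, so the F1 was B W VI / b w vi.
The two rarest classes, b W VI and B w vi, are the double crossovers. Comparing them with the parentals, only the b allele has switched, so b is the middle locus and the order is w – b – vi.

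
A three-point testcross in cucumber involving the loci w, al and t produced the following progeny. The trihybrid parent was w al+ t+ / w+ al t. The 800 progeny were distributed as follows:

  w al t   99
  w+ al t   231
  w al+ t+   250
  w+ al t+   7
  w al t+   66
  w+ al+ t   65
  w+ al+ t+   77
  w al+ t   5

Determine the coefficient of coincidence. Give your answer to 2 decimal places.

0.36

The two rarest classes, w al+ t and w+ al t+, are the double crossovers. Comparing them with the parentals, only the t allele has switched, so t is the middle locus and the order is al – t – w.
al–t: (131 + 12)/800 = 0.1787; t–w: (176 + 12)/800 = 0.2350.
Expected DCO frequency = 0.1787 × 0.2350 ≈ 0.04199; observed = 12/800 ≈ 0.01500.
Coefficient of coincidence = 0.01500/0.04199 ≈ 0.36.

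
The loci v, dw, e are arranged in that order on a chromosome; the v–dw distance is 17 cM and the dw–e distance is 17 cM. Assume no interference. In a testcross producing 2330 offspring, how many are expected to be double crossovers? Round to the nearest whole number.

Map distances give recombination frequencies of 0.170 and 0.170 for the two intervals.
With no interference, expected double-crossover frequency = 0.170 × 0.170 = 0.02890.
Expected number = 0.02890 × 2330 = 67.34 ≈ 67.

67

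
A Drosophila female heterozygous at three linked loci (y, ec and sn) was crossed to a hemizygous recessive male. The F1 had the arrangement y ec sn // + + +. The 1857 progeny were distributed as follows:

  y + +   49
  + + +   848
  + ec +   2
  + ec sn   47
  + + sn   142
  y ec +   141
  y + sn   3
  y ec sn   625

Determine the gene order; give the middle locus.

The two rarest classes, y + sn and + ec +, are the double crossovers. Comparing them with the parentals, only the ec allele has switched, so ec is the middle locus and the order is sn – ec – y.

ec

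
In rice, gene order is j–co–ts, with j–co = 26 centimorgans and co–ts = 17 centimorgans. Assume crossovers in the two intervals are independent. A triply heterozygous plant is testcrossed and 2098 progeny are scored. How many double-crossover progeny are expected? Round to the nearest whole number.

Map distances give recombination frequencies of 0.260 and 0.170 for the two intervals.
With no interference, expected double-crossover frequency = 0.260 × 0.170 = 0.04420.
Expected number = 0.04420 × 2098 = 92.73 ≈ 93.

93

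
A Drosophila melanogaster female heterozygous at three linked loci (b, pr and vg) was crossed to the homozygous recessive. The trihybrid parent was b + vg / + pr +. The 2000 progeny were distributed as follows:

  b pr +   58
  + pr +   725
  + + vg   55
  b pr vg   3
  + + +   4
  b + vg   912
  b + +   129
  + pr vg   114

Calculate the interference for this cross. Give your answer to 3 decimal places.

0.533

The two rarest classes, b pr vg and + + +, are the double crossovers. Comparing them with the parentals, only the pr allele has switched, so pr is the middle locus and the order is b – pr – vg.
b–pr: (113 + 7)/2000 = 0.0600; pr–vg: (243 + 7)/2000 = 0.1250.
Expected DCO frequency = 0.0600 × 0.1250 ≈ 0.00750; observed = 7/2000 ≈ 0.00350.
Coefficient of coincidence = 0.00350/0.00750 ≈ 0.467; interference = 1 − 0.467 = 0.533.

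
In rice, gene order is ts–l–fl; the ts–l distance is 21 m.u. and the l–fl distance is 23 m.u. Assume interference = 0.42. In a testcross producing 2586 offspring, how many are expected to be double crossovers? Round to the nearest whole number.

Map distances give recombination frequencies of 0.210 and 0.230 for the two intervals.
With interference 0.42 (so coincidence = 0.58), expected double-crossover frequency = 0.210 × 0.230 × 0.58 = 0.02801.
Expected number = 0.02801 × 2586 = 72.44 ≈ 72.

72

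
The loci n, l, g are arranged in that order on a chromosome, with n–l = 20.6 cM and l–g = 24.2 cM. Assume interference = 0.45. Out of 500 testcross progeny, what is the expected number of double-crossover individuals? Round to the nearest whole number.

14

Map distances give recombination frequencies of 0.206 and 0.242 for the two intervals.
With interference 0.45 (so coincidence = 0.55), expected double-crossover frequency = 0.206 × 0.242 × 0.55 = 0.02742.
Expected number = 0.02742 × 500 = 13.71 ≈ 14.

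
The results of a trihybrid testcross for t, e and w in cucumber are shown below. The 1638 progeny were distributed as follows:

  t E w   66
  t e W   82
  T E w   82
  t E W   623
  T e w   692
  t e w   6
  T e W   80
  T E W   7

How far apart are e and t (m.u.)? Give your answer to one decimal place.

10.8 m.u.

The two most frequent reciprocal classes, t E W and T e w, are the parental types, so the F1 was t E W / T e w.
The two rarest classes, T E W and t e w, are the double crossovers. Comparing them with the parentals, only the t allele has switched, so t is the middle locus and the order is w – t – e.
Crossovers in the t–e interval produce the single-crossover classes t e W and T E w (82 + 82 = 164) plus the double crossovers (13).
RF(t–e) = (164 + 13) / 1638 = 177/1638 = 0.1081 → 10.8 m.u.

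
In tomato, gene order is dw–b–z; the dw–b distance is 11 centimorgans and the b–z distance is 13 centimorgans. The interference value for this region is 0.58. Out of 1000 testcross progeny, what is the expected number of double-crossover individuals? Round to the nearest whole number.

Map distances give recombination frequencies of 0.110 and 0.130 for the two intervals.
With interference 0.58 (so coincidence = 0.42), expected double-crossover frequency = 0.110 × 0.130 × 0.42 = 0.00601.
Expected number = 0.00601 × 1000 = 6.01 ≈ 6.

6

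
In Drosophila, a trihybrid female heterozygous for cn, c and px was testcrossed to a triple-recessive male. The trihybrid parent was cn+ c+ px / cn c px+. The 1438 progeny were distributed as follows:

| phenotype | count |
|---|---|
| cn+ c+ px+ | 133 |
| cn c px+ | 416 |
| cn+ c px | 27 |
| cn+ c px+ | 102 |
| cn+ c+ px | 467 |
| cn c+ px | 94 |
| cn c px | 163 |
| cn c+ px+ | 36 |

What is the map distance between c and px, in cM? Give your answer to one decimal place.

The two rarest classes, cn+ c px and cn c+ px+, are the double crossovers. Comparing them with the parentals, only the c allele has switched, so c is the middle locus and the order is cn – c – px.
Crossovers in the c–px interval produce the single-crossover classes cn+ c+ px+ and cn c px (133 + 163 = 296) plus the double crossovers (63).
RF(c–px) = (296 + 63) / 1438 = 359/1438 = 0.2497 → 25.0 cM.

25.0 cM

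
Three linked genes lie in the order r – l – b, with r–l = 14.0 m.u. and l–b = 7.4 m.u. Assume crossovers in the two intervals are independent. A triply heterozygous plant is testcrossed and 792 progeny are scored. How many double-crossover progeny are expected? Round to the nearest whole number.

8

Map distances give recombination frequencies of 0.140 and 0.074 for the two intervals.
With no interference, expected double-crossover frequency = 0.140 × 0.074 = 0.01036.
Expected number = 0.01036 × 792 = 8.21 ≈ 8.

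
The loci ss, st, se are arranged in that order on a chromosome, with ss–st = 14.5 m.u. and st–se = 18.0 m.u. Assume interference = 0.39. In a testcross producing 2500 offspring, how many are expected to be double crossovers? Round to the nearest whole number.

40

Map distances give recombination frequencies of 0.145 and 0.180 for the two intervals.
With interference 0.39 (so coincidence = 0.61), expected double-crossover frequency = 0.145 × 0.180 × 0.61 = 0.01592.
Expected number = 0.01592 × 2500 = 39.80 ≈ 40.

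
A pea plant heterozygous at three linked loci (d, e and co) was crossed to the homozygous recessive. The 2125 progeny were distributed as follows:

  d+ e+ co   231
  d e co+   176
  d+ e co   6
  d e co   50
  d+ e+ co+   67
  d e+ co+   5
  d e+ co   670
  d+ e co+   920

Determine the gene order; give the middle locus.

co

The two most frequent reciprocal classes, d+ e co+ and d e+ co, are the parental types, so the F1 was d+ e co+ / d e+ co.
The two rarest classes, d+ e co and d e+ co+, are the double crossovers. Comparing them with the parentals, only the co allele has switched, so co is the middle locus and the order is e – co – d.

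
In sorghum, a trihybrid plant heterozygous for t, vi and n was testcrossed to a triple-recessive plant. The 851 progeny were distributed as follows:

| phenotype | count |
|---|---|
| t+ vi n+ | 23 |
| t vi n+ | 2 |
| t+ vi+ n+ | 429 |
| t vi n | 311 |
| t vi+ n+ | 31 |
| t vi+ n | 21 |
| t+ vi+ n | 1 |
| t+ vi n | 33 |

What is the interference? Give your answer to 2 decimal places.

The two most frequent reciprocal classes, t+ vi+ n+ and t vi n, are the parental types, so the F1 was t+ vi+ n+ / t vi n.
The two rarest classes, t+ vi+ n and t vi n+, are the double crossovers. Comparing them with the parentals, only the n allele has switched, so n is the middle locus and the order is t – n – vi.
t–n: (64 + 3)/851 = 0.0787; n–vi: (44 + 3)/851 = 0.0552.
Expected DCO frequency = 0.0787 × 0.0552 ≈ 0.00434; observed = 3/851 ≈ 0.00353.
Coefficient of coincidence = 0.00353/0.00434 ≈ 0.81; interference = 1 − 0.81 = 0.19.

0.19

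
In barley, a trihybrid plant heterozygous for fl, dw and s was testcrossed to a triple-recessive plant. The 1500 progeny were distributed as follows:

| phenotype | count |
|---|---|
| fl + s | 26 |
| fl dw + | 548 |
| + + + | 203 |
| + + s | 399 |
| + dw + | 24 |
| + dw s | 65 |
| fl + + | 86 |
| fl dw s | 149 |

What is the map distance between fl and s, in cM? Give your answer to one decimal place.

The two most frequent reciprocal classes, fl dw + and + + s, are the parental types, so the F1 was fl dw + / + + s.
The two rarest classes, + dw + and fl + s, are the double crossovers. Comparing them with the parentals, only the fl allele has switched, so fl is the middle locus and the order is dw – fl – s.
Crossovers in the fl–s interval produce the single-crossover classes fl dw s and + + + (149 + 203 = 352) plus the double crossovers (50).
RF(fl–s) = (352 + 50) / 1500 = 402/1500 = 0.2680 → 26.8 cM.

26.8 cM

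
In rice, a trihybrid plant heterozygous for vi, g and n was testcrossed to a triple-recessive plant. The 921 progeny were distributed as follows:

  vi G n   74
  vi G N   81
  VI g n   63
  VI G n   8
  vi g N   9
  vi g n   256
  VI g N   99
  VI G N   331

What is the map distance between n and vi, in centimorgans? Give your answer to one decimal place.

The two most frequent reciprocal classes, vi g n and VI G N, are the parental types, so the F1 was vi g n / VI G N.
The two rarest classes, vi g N and VI G n, are the double crossovers. Comparing them with the parentals, only the n allele has switched, so n is the middle locus and the order is vi – n – g.
Crossovers in the vi–n interval produce the single-crossover classes VI g n and vi G N (63 + 81 = 144) plus the double crossovers (17).
RF(vi–n) = (144 + 17) / 921 = 161/921 = 0.1748 → 17.5 centimorgans.

17.5 centimorgans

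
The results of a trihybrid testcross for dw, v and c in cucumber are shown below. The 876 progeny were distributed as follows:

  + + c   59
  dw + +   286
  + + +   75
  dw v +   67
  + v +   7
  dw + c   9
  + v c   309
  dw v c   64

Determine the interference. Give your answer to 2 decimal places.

The two most frequent reciprocal classes, + v c and dw + +, are the parental types, so the F1 was + v c / dw + +.
The two rarest classes, + v + and dw + c, are the double crossovers. Comparing them with the parentals, only the c allele has switched, so c is the middle locus and the order is dw – c – v.
dw–c: (139 + 16)/876 = 0.1769; c–v: (126 + 16)/876 = 0.1621.
Expected DCO frequency = 0.1769 × 0.1621 ≈ 0.02868; observed = 16/876 ≈ 0.01826.
Coefficient of coincidence = 0.01826/0.02868 ≈ 0.64; interference = 1 − 0.64 = 0.36.

0.36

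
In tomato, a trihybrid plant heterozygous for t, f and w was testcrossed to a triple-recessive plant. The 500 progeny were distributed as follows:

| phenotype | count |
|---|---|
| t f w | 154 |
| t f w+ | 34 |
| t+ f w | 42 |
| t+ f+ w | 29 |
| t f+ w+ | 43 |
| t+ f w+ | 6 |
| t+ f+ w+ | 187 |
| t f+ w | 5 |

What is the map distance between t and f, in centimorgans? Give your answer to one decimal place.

19.2 centimorgans

The two most frequent reciprocal classes, t f w and t+ f+ w+, are the parental types, so the F1 was t f w / t+ f+ w+.
The two rarest classes, t f+ w and t+ f w+, are the double crossovers. Comparing them with the parentals, only the f allele has switched, so f is the middle locus and the order is t – f – w.
Crossovers in the t–f interval produce the single-crossover classes t+ f w and t f+ w+ (42 + 43 = 85) plus the double crossovers (11).
RF(t–f) = (85 + 11) / 500 = 96/500 = 0.1920 → 19.2 centimorgans.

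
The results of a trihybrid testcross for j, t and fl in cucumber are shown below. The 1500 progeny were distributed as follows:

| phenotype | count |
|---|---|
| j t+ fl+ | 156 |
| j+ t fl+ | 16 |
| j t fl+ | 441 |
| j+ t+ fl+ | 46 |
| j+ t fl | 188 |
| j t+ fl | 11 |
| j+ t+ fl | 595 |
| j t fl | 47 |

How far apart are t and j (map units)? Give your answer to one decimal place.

The two most frequent reciprocal classes, j+ t+ fl and j t fl+, are the parental types, so the F1 was j+ t+ fl / j t fl+.
The two rarest classes, j t+ fl and j+ t fl+, are the double crossovers. Comparing them with the parentals, only the j allele has switched, so j is the middle locus and the order is t – j – fl.
Crossovers in the t–j interval produce the single-crossover classes j+ t fl and j t+ fl+ (188 + 156 = 344) plus the double crossovers (27).
RF(t–j) = (344 + 27) / 1500 = 371/1500 = 0.2473 → 24.7 map units.

24.7 map units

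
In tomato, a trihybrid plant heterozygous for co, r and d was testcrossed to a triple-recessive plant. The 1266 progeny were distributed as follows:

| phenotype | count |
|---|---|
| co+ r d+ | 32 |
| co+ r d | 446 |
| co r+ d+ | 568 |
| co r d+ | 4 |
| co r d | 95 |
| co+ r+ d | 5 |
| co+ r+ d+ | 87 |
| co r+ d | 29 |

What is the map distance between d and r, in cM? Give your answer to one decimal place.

The two most frequent reciprocal classes, co r+ d+ and co+ r d, are the parental types, so the F1 was co r+ d+ / co+ r d.
The two rarest classes, co r d+ and co+ r+ d, are the double crossovers. Comparing them with the parentals, only the r allele has switched, so r is the middle locus and the order is co – r – d.
Crossovers in the r–d interval produce the single-crossover classes co r+ d and co+ r d+ (29 + 32 = 61) plus the double crossovers (9).
RF(r–d) = (61 + 9) / 1266 = 70/1266 = 0.0553 → 5.5 cM.

5.5 cM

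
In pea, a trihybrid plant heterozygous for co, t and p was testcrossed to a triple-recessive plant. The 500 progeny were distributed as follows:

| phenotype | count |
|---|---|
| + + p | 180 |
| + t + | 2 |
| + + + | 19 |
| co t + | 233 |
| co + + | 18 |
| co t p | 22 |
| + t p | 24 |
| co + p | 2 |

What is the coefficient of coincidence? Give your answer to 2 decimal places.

0.97

The two most frequent reciprocal classes, co t + and + + p, are the parental types, so the F1 was co t + / + + p.
The two rarest classes, + t + and co + p, are the double crossovers. Comparing them with the parentals, only the co allele has switched, so co is the middle locus and the order is t – co – p.
t–co: (42 + 4)/500 = 0.0920; co–p: (41 + 4)/500 = 0.0900.
Expected DCO frequency = 0.0920 × 0.0900 ≈ 0.00828; observed = 4/500 ≈ 0.00800.
Coefficient of coincidence = 0.00800/0.00828 ≈ 0.97.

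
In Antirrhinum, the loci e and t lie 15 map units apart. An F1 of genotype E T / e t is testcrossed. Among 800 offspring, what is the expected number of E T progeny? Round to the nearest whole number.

A map distance of 15 map units corresponds to a recombination frequency of 0.150.
The F1 is E T / e t, so E T is a parental gamete class with expected frequency (1 − r)/2 = 0.850/2 = 0.4250.
Expected number = 0.4250 × 800 = 340.00 ≈ 340.

340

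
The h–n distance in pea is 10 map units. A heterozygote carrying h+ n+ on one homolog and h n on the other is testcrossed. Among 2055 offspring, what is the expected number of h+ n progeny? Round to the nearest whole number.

103

A map distance of 10 map units corresponds to a recombination frequency of 0.100.
The F1 is h+ n+ / h n, so h+ n is a recombinant gamete class with expected frequency r/2 = 0.100/2 = 0.0500.
Expected number = 0.0500 × 2055 = 102.75 ≈ 103.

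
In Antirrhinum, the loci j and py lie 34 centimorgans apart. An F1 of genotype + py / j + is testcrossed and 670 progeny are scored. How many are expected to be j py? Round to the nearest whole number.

114

A map distance of 34 centimorgans corresponds to a recombination frequency of 0.340.
The F1 is + py / j +, so j py is a recombinant gamete class with expected frequency r/2 = 0.340/2 = 0.1700.
Expected number = 0.1700 × 670 = 113.90 ≈ 114.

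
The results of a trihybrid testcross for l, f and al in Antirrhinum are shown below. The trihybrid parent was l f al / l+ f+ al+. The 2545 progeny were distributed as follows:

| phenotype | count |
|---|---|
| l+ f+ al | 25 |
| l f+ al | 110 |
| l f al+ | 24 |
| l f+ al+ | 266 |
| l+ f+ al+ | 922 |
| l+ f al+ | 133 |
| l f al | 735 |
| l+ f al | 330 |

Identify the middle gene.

The two rarest classes, l f al+ and l+ f+ al, are the double crossovers. Comparing them with the parentals, only the al allele has switched, so al is the middle locus and the order is l – al – f.

al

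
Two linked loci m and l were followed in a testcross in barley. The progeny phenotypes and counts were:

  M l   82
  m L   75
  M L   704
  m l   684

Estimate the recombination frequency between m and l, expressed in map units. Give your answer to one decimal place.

10.2 map units

The two most frequent classes, M L (704) and m l (684), are the parental types, so the F1 was M L / m l.
The recombinant classes are M l and m L: 82 + 75 = 157.
Recombination frequency = 157/1545 = 0.1016 ≈ 10.2%, i.e. 10.2 map units.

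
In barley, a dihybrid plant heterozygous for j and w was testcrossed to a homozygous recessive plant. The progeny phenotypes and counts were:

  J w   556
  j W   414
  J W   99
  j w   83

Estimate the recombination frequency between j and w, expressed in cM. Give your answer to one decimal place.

15.8 cM

The two most frequent classes, J w (556) and j W (414), are the parental types, so the F1 was J w / j W.
The recombinant classes are J W and j w: 99 + 83 = 182.
Recombination frequency = 182/1152 = 0.1580 ≈ 15.8%, i.e. 15.8 cM.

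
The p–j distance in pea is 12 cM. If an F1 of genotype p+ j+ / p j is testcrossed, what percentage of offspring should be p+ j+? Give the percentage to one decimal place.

A map distance of 12 cM corresponds to a recombination frequency of 0.120.
The F1 is p+ j+ / p j, so p+ j+ is a parental gamete class with expected frequency (1 − r)/2 = 0.880/2 = 0.4400.
That is 0.4400 = 44.0% of the progeny.

44.0%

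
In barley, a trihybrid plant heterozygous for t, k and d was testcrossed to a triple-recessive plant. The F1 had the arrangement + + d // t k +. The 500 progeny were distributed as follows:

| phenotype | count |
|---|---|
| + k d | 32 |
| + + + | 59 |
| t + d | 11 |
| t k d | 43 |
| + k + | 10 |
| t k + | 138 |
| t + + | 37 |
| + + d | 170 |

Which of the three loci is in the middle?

The two rarest classes, t + d and + k +, are the double crossovers. Comparing them with the parentals, only the t allele has switched, so t is the middle locus and the order is k – t – d.

t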